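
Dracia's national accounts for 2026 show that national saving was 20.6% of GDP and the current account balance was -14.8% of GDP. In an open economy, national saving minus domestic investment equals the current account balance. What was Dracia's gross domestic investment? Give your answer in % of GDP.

S - I = CA (net lending to the rest of the world).
I = S - CA = 20.6 - (-14.8) = 35.4

35.4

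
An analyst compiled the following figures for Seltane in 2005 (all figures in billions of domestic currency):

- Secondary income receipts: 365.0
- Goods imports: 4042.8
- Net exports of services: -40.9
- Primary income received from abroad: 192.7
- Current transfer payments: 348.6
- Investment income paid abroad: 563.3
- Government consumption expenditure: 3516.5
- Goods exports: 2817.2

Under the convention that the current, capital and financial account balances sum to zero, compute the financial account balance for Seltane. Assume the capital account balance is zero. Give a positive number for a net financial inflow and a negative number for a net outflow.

1620.7

Goods balance = 2817.2 - 4042.8 = -1225.6
Services balance = -40.9
Trade balance (goods + services) = -1225.6 + (-40.9) = -1266.5
Net primary income = 192.7 - 563.3 = -370.6
Net secondary income = 365.0 - 348.6 = 16.4
Current account = -1266.5 + (-370.6) + 16.4 = -1620.7
Financial account = -(-1620.7) = 1620.7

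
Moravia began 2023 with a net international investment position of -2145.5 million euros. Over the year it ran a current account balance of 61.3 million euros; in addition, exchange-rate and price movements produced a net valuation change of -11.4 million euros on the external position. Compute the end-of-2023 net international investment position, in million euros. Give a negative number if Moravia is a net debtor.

Change in NIIP = current account + net valuation change = 61.3 + (-11.4) = 49.9
End-of-year NIIP = -2145.5 + 49.9 = -2095.6

-2095.6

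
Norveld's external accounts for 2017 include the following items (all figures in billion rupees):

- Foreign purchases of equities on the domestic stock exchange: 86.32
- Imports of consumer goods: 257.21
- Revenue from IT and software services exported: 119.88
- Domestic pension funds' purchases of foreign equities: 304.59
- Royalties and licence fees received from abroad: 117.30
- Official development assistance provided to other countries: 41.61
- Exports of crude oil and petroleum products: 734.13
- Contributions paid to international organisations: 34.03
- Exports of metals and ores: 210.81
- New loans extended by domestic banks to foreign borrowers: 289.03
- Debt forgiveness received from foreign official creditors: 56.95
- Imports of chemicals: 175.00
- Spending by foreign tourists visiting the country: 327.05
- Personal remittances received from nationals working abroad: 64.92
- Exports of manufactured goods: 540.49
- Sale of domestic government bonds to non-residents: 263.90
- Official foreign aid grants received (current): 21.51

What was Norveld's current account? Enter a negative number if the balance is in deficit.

Goods: 734.13 + 540.49 + 210.81 - 257.21 - 175.00 = 1053.22
Services: 119.88 + 327.05 + 117.30 = 564.23
Secondary income: 64.92 - 41.61 + 21.51 - 34.03 = 10.79
Current account = 1053.22 + 564.23 + 10.79 = 1628.24
(Excluded from the current account — financial account: foreign purchases of equities on the domestic stock exchange 86.32, domestic pension funds' purchases of foreign equities 304.59, new loans extended by domestic banks to foreign borrowers 289.03, sale of domestic government bonds to non-residents 263.90; capital account: debt forgiveness received from foreign official creditors 56.95.)

1628.24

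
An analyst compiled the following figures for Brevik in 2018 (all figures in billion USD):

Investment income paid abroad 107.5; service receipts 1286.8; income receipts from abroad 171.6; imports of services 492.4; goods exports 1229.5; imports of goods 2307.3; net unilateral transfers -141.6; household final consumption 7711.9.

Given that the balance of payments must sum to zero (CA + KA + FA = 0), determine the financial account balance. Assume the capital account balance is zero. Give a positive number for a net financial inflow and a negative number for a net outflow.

Goods balance = 1229.5 - 2307.3 = -1077.8
Services balance = 1286.8 - 492.4 = 794.4
Trade balance (goods + services) = -1077.8 + 794.4 = -283.4
Net primary income = 171.6 - 107.5 = 64.1
Net secondary income = -141.6
Current account = -283.4 + 64.1 + (-141.6) = -360.9
Financial account = -(-360.9) = 360.9

360.9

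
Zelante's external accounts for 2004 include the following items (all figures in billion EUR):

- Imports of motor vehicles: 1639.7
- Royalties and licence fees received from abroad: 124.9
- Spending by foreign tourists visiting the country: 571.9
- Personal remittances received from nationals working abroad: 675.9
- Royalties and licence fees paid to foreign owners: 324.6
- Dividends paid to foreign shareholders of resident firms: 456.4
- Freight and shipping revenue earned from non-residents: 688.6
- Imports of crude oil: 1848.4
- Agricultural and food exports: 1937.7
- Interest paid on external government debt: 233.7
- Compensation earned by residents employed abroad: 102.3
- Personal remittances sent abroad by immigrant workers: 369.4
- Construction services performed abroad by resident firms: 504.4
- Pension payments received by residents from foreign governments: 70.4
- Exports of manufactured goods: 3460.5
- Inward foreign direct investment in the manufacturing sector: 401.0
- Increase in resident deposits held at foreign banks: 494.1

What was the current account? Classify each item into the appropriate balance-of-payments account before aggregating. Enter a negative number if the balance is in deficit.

Goods: -1639.7 + 3460.5 + 1937.7 - 1848.4 = 1910.1
Services: 504.4 + 688.6 + 124.9 + 571.9 - 324.6 = 1565.2
Primary income: -456.4 + 102.3 - 233.7 = -587.8
Secondary income: 70.4 + 675.9 - 369.4 = 376.9
Current account = 1910.1 + 1565.2 + (-587.8) + 376.9 = 3264.4
(Excluded from the current account — financial account: inward foreign direct investment in the manufacturing sector 401.0, increase in resident deposits held at foreign banks 494.1.)

3264.4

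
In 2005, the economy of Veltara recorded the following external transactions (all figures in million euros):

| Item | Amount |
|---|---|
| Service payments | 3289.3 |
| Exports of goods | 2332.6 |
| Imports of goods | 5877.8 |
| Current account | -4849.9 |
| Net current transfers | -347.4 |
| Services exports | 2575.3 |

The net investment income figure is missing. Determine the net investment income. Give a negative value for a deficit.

-243.3

Current account = goods balance + services balance + net primary income + net secondary income
Sum of the known components = -4606.6
Net investment income = CA - (known components) = -4849.9 - (-4606.6) = -243.3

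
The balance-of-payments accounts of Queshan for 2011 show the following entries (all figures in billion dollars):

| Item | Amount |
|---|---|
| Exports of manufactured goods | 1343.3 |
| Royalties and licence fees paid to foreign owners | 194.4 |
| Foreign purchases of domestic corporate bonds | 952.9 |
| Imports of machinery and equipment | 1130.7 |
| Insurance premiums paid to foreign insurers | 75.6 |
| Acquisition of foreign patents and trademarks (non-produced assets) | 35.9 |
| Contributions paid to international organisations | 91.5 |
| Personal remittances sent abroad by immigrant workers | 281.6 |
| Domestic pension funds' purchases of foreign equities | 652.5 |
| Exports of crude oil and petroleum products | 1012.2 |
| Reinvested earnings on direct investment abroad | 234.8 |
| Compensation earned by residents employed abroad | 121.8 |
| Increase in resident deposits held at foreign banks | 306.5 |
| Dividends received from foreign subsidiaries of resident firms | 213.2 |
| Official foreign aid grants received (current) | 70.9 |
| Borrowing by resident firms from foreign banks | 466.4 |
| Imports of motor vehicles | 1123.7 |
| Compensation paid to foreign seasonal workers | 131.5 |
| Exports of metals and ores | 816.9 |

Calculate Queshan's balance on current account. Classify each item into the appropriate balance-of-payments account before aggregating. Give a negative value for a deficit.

Goods: 1343.3 - 1123.7 + 1012.2 - 1130.7 + 816.9 = 918.0
Services: -75.6 - 194.4 = -270.0
Primary income: 213.2 - 131.5 + 121.8 + 234.8 = 438.3
Secondary income: -281.6 - 91.5 + 70.9 = -302.2
Current account = 918.0 + (-270.0) + 438.3 + (-302.2) = 784.1
(Excluded from the current account — financial account: foreign purchases of domestic corporate bonds 952.9, domestic pension funds' purchases of foreign equities 652.5, increase in resident deposits held at foreign banks 306.5, borrowing by resident firms from foreign banks 466.4; capital account: acquisition of foreign patents and trademarks (non-produced assets) 35.9.)

784.1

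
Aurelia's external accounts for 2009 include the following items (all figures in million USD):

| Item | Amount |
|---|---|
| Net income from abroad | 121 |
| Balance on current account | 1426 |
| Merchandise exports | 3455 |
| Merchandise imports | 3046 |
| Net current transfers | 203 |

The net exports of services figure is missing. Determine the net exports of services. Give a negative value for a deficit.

693

Current account = goods balance + services balance + net primary income + net secondary income
Sum of the known components = 733
Net exports of services = CA - (known components) = 1426 - 733 = 693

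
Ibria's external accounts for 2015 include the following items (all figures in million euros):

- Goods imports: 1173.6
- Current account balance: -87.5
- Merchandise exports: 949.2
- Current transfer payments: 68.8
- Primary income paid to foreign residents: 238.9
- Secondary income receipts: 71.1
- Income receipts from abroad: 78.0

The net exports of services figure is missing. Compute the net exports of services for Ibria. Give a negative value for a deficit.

Current account = goods balance + services balance + net primary income + net secondary income
Sum of the known components = -383.0
Net exports of services = CA - (known components) = -87.5 - (-383.0) = 295.5

295.5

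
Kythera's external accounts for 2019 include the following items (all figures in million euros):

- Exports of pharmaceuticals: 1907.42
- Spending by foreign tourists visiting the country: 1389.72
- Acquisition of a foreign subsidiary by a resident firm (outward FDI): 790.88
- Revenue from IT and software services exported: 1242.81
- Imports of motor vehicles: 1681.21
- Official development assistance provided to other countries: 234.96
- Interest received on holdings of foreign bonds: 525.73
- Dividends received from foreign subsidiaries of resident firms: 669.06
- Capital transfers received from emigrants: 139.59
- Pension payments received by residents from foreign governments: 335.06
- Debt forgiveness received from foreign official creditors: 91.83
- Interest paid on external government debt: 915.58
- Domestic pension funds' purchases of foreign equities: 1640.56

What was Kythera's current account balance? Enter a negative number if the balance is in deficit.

Goods: -1681.21 + 1907.42 = 226.21
Services: 1389.72 + 1242.81 = 2632.53
Primary income: -915.58 + 525.73 + 669.06 = 279.21
Secondary income: -234.96 + 335.06 = 100.10
Current account = 226.21 + 2632.53 + 279.21 + 100.10 = 3238.05
(Excluded from the current account — financial account: acquisition of a foreign subsidiary by a resident firm (outward FDI) 790.88, domestic pension funds' purchases of foreign equities 1640.56; capital account: capital transfers received from emigrants 139.59, debt forgiveness received from foreign official creditors 91.83.)

3238.05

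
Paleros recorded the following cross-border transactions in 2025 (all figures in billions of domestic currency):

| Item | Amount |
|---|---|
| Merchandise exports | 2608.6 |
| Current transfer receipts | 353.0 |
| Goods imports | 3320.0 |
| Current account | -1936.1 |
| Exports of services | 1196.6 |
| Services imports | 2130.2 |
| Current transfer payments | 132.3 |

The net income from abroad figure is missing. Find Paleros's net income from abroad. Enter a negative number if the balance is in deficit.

-511.8

Current account = goods balance + services balance + net primary income + net secondary income
Sum of the known components = -1424.3
Net income from abroad = CA - (known components) = -1936.1 - (-1424.3) = -511.8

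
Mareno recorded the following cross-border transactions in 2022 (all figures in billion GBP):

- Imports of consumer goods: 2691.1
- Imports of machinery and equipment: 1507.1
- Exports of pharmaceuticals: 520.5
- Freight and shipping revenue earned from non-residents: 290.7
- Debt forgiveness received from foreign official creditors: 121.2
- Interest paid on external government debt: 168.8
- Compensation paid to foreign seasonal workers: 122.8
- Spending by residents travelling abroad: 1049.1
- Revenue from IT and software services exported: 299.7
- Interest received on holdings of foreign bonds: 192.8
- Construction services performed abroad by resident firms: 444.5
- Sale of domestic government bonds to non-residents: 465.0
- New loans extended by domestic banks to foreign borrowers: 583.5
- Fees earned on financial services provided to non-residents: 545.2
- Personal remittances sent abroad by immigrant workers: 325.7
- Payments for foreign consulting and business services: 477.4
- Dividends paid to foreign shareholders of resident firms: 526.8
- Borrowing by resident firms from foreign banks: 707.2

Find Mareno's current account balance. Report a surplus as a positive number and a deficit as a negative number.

Goods: -1507.1 + 520.5 - 2691.1 = -3677.7
Services: 299.7 - 1049.1 + 545.2 + 290.7 + 444.5 - 477.4 = 53.6
Primary income: -168.8 - 122.8 + 192.8 - 526.8 = -625.6
Secondary income: -325.7
Current account = (-3677.7) + 53.6 + (-625.6) + (-325.7) = -4575.4
(Excluded from the current account — capital account: debt forgiveness received from foreign official creditors 121.2; financial account: sale of domestic government bonds to non-residents 465.0, new loans extended by domestic banks to foreign borrowers 583.5, borrowing by resident firms from foreign banks 707.2.)

-4575.4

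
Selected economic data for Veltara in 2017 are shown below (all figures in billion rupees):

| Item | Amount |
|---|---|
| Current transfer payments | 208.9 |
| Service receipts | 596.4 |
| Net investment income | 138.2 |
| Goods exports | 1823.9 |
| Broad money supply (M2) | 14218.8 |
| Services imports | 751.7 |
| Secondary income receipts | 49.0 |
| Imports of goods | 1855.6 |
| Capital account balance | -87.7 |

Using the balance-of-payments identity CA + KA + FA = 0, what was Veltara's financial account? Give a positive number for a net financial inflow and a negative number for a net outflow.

296.4

Goods balance = 1823.9 - 1855.6 = -31.7
Services balance = 596.4 - 751.7 = -155.3
Trade balance (goods + services) = -31.7 + (-155.3) = -187.0
Net primary income = 138.2
Net secondary income = 49.0 - 208.9 = -159.9
Current account = -187.0 + 138.2 + (-159.9) = -208.7
Financial account = -(-208.7 + (-87.7)) = 296.4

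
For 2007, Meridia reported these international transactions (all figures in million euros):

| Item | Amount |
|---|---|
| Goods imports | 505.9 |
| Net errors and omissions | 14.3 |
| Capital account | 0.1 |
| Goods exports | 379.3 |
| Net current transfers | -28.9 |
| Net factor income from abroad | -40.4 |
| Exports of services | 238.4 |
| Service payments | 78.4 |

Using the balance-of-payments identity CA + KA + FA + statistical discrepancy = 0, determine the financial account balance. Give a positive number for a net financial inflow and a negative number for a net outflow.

Goods balance = 379.3 - 505.9 = -126.6
Services balance = 238.4 - 78.4 = 160.0
Trade balance (goods + services) = -126.6 + 160.0 = 33.4
Net primary income = -40.4
Net secondary income = -28.9
Current account = 33.4 + (-40.4) + (-28.9) = -35.9
Financial account = -(-35.9 + 0.1 + 14.3) = 21.5

21.5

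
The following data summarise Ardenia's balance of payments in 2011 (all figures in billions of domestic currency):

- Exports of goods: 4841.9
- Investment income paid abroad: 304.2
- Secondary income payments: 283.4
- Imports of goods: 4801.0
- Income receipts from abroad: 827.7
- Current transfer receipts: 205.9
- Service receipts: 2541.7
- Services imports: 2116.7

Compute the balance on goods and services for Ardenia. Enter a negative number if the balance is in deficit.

465.9

Goods balance = 4841.9 - 4801.0 = 40.9
Services balance = 2541.7 - 2116.7 = 425.0
Trade balance (goods + services) = 40.9 + 425.0 = 465.9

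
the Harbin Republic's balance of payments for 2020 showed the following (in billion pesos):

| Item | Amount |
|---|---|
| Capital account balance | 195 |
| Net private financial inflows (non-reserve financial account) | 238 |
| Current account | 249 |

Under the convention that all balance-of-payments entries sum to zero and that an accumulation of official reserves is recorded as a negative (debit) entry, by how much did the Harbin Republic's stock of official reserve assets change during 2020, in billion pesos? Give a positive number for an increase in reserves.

682

Official reserve transactions balance = -(249 + 195 + 238) = -682
An accumulation of reserves is recorded as a debit (negative entry), so the change in the stock of reserves is the negative of that balance.
Change in official reserves = -(-682) = 682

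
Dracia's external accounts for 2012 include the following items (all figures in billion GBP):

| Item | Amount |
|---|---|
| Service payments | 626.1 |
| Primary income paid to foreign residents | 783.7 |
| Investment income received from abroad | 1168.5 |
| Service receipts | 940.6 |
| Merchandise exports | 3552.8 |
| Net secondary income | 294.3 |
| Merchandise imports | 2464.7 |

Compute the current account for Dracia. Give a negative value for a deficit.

2081.7

Goods balance = 3552.8 - 2464.7 = 1088.1
Services balance = 940.6 - 626.1 = 314.5
Trade balance (goods + services) = 1088.1 + 314.5 = 1402.6
Net primary income = 1168.5 - 783.7 = 384.8
Net secondary income = 294.3
Current account = 1402.6 + 384.8 + 294.3 = 2081.7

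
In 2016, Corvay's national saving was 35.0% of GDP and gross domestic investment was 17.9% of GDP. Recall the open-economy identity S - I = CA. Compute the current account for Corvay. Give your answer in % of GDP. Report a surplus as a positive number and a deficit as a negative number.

17.1

CA = S - I = 35.0 - 17.9 = 17.1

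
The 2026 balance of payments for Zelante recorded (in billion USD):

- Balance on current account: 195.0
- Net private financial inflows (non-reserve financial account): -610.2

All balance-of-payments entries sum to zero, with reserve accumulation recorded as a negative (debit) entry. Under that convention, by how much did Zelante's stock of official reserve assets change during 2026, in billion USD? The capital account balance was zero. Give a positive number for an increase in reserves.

Official reserve transactions balance = -(195.0 + (-610.2)) = 415.2
An accumulation of reserves is recorded as a debit (negative entry), so the change in the stock of reserves is the negative of that balance.
Change in official reserves = -(415.2) = -415.2

-415.2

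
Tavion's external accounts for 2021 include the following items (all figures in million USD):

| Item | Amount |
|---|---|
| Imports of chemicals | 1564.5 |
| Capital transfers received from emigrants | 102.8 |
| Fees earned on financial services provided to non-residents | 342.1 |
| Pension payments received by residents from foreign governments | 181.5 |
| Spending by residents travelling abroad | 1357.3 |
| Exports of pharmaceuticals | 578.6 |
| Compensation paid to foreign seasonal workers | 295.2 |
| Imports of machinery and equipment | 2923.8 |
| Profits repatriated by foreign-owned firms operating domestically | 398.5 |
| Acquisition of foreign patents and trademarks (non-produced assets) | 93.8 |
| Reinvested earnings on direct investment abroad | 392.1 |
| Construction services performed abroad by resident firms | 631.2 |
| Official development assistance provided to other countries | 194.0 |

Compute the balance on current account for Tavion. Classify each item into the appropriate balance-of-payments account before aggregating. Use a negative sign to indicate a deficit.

-4607.8

Goods: -1564.5 - 2923.8 + 578.6 = -3909.7
Services: -1357.3 + 631.2 + 342.1 = -384.0
Primary income: -398.5 + 392.1 - 295.2 = -301.6
Secondary income: -194.0 + 181.5 = -12.5
Current account = (-3909.7) + (-384.0) + (-301.6) + (-12.5) = -4607.8
(Excluded from the current account — capital account: capital transfers received from emigrants 102.8, acquisition of foreign patents and trademarks (non-produced assets) 93.8.)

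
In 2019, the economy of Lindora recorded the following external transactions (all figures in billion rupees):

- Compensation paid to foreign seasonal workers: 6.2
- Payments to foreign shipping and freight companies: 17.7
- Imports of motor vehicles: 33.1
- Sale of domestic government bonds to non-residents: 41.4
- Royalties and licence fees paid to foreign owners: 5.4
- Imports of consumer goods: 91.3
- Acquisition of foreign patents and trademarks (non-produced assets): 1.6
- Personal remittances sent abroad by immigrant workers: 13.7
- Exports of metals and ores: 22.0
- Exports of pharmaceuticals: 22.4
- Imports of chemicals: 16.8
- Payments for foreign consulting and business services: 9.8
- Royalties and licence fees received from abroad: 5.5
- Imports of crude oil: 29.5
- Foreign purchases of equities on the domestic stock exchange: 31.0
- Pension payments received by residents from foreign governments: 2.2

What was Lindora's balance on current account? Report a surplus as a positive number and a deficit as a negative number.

-171.4

Goods: 22.0 - 16.8 - 33.1 - 91.3 + 22.4 - 29.5 = -126.3
Services: -9.8 - 5.4 - 17.7 + 5.5 = -27.4
Primary income: -6.2
Secondary income: -13.7 + 2.2 = -11.5
Current account = (-126.3) + (-27.4) + (-6.2) + (-11.5) = -171.4
(Excluded from the current account — financial account: sale of domestic government bonds to non-residents 41.4, foreign purchases of equities on the domestic stock exchange 31.0; capital account: acquisition of foreign patents and trademarks (non-produced assets) 1.6.)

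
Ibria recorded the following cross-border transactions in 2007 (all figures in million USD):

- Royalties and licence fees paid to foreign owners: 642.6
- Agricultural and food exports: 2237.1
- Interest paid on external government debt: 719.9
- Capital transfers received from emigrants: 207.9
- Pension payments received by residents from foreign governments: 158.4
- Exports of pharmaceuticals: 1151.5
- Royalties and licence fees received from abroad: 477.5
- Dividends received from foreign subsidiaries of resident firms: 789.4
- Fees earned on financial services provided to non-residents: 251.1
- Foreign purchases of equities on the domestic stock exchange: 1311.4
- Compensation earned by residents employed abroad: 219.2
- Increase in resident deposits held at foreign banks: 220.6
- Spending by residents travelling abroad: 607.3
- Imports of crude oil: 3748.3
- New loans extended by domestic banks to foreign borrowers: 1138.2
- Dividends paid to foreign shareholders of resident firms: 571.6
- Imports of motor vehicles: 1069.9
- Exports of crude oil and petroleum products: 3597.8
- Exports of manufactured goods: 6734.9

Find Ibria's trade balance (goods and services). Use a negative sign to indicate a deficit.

Goods: -1069.9 + 1151.5 + 6734.9 - 3748.3 + 3597.8 + 2237.1 = 8903.1
Services: -642.6 + 477.5 - 607.3 + 251.1 = -521.3
Trade balance = 8903.1 + (-521.3) = 8381.8
(Excluded from the trade balance — primary income: interest paid on external government debt 719.9, dividends received from foreign subsidiaries of resident firms 789.4, compensation earned by residents employed abroad 219.2, dividends paid to foreign shareholders of resident firms 571.6; capital account: capital transfers received from emigrants 207.9; secondary income: pension payments received by residents from foreign governments 158.4; financial account: foreign purchases of equities on the domestic stock exchange 1311.4, increase in resident deposits held at foreign banks 220.6, new loans extended by domestic banks to foreign borrowers 1138.2.)

8381.8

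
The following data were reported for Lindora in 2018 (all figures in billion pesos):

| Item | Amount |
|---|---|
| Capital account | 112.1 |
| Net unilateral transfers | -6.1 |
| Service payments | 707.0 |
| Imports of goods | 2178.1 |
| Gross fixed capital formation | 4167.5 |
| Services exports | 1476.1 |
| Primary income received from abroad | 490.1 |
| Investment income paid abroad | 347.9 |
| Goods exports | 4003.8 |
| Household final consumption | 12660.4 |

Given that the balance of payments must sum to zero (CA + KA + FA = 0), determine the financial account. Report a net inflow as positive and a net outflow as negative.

-2843.0

Goods balance = 4003.8 - 2178.1 = 1825.7
Services balance = 1476.1 - 707.0 = 769.1
Trade balance (goods + services) = 1825.7 + 769.1 = 2594.8
Net primary income = 490.1 - 347.9 = 142.2
Net secondary income = -6.1
Current account = 2594.8 + 142.2 + (-6.1) = 2730.9
Financial account = -(2730.9 + 112.1) = -2843.0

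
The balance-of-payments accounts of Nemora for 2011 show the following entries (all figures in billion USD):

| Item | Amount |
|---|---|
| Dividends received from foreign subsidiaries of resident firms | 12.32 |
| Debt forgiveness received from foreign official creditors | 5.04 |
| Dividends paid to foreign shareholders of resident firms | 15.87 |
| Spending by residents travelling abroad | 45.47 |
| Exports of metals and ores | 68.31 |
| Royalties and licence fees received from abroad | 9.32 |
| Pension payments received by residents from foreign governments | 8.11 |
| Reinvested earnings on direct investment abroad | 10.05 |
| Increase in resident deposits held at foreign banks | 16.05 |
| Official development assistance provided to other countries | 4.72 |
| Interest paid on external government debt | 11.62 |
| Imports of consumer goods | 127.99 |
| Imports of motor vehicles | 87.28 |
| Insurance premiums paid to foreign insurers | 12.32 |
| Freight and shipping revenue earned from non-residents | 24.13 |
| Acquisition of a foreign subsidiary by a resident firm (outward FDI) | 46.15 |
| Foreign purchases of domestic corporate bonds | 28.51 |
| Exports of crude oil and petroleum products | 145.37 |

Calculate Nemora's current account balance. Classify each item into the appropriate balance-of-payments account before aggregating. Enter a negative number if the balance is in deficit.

Goods: 68.31 - 87.28 + 145.37 - 127.99 = -1.59
Services: -12.32 + 24.13 + 9.32 - 45.47 = -24.34
Primary income: 12.32 + 10.05 - 11.62 - 15.87 = -5.12
Secondary income: 8.11 - 4.72 = 3.39
Current account = (-1.59) + (-24.34) + (-5.12) + 3.39 = -27.66
(Excluded from the current account — capital account: debt forgiveness received from foreign official creditors 5.04; financial account: increase in resident deposits held at foreign banks 16.05, acquisition of a foreign subsidiary by a resident firm (outward FDI) 46.15, foreign purchases of domestic corporate bonds 28.51.)

-27.66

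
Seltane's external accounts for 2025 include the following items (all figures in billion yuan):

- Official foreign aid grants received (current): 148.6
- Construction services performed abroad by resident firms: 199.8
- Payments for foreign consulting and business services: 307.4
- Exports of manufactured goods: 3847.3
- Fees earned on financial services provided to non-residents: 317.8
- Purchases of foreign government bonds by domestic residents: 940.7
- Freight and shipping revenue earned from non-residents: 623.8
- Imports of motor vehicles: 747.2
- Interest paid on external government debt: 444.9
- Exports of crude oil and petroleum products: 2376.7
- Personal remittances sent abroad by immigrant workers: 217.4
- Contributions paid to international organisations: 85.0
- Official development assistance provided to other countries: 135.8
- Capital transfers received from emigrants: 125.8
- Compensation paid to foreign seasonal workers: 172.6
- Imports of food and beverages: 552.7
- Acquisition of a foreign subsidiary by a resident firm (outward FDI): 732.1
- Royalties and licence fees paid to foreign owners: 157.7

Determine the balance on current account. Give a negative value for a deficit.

4693.3

Goods: -747.2 - 552.7 + 2376.7 + 3847.3 = 4924.1
Services: -307.4 + 199.8 + 623.8 + 317.8 - 157.7 = 676.3
Primary income: -444.9 - 172.6 = -617.5
Secondary income: -85.0 - 135.8 - 217.4 + 148.6 = -289.6
Current account = 4924.1 + 676.3 + (-617.5) + (-289.6) = 4693.3
(Excluded from the current account — financial account: purchases of foreign government bonds by domestic residents 940.7, acquisition of a foreign subsidiary by a resident firm (outward FDI) 732.1; capital account: capital transfers received from emigrants 125.8.)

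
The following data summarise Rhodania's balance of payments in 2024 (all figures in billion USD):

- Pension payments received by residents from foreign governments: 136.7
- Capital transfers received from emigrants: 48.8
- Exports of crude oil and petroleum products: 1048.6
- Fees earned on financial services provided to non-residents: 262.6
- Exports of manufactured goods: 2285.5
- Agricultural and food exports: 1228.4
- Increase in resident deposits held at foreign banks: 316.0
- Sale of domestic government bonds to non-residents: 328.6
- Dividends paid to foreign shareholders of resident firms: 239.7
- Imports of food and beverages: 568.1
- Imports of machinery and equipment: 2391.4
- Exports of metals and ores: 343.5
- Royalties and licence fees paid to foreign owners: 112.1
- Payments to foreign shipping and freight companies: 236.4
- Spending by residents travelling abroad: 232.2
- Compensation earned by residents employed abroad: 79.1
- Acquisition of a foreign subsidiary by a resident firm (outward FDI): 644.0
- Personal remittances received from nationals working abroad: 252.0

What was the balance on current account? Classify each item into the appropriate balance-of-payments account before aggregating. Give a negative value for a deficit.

1856.5

Goods: 2285.5 - 2391.4 + 343.5 - 568.1 + 1048.6 + 1228.4 = 1946.5
Services: -112.1 - 232.2 - 236.4 + 262.6 = -318.1
Primary income: -239.7 + 79.1 = -160.6
Secondary income: 252.0 + 136.7 = 388.7
Current account = 1946.5 + (-318.1) + (-160.6) + 388.7 = 1856.5
(Excluded from the current account — capital account: capital transfers received from emigrants 48.8; financial account: increase in resident deposits held at foreign banks 316.0, sale of domestic government bonds to non-residents 328.6, acquisition of a foreign subsidiary by a resident firm (outward FDI) 644.0.)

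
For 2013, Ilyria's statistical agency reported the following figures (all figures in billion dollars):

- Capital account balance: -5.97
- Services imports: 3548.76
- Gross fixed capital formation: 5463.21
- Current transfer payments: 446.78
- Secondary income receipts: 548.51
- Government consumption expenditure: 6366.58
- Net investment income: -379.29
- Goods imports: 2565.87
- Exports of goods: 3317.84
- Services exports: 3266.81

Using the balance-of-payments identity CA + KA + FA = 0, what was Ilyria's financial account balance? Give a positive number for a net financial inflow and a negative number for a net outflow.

Goods balance = 3317.84 - 2565.87 = 751.97
Services balance = 3266.81 - 3548.76 = -281.95
Trade balance (goods + services) = 751.97 + (-281.95) = 470.02
Net primary income = -379.29
Net secondary income = 548.51 - 446.78 = 101.73
Current account = 470.02 + (-379.29) + 101.73 = 192.46
Financial account = -(192.46 + (-5.97)) = -186.49

-186.49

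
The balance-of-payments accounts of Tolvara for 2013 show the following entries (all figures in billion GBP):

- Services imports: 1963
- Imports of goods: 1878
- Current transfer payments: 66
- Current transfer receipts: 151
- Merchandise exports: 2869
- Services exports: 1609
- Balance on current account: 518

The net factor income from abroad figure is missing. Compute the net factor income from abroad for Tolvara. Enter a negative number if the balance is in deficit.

-204

Current account = goods balance + services balance + net primary income + net secondary income
Sum of the known components = 722
Net factor income from abroad = CA - (known components) = 518 - 722 = -204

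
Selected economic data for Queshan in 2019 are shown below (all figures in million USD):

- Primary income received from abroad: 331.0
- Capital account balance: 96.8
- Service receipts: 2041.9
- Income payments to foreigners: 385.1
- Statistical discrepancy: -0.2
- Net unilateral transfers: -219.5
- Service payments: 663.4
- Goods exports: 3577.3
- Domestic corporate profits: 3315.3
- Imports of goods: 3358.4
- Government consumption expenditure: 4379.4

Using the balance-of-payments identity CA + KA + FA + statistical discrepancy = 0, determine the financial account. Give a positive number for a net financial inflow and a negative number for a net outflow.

-1420.4

Goods balance = 3577.3 - 3358.4 = 218.9
Services balance = 2041.9 - 663.4 = 1378.5
Trade balance (goods + services) = 218.9 + 1378.5 = 1597.4
Net primary income = 331.0 - 385.1 = -54.1
Net secondary income = -219.5
Current account = 1597.4 + (-54.1) + (-219.5) = 1323.8
Financial account = -(1323.8 + 96.8 + (-0.2)) = -1420.4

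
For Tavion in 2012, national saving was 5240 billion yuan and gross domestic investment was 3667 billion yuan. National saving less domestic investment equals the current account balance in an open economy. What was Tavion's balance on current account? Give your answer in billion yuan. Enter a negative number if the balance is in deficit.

1573

S - I = CA (net lending to the rest of the world).
CA = S - I = 5240 - 3667 = 1573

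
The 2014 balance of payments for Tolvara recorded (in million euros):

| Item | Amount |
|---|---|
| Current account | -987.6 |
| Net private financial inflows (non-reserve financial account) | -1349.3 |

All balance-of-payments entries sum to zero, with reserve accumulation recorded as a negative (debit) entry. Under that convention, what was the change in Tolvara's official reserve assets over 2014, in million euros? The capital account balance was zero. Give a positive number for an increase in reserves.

-2336.9

Official reserve transactions balance = -((-987.6) + (-1349.3)) = 2336.9
An accumulation of reserves is recorded as a debit (negative entry), so the change in the stock of reserves is the negative of that balance.
Change in official reserves = -(2336.9) = -2336.9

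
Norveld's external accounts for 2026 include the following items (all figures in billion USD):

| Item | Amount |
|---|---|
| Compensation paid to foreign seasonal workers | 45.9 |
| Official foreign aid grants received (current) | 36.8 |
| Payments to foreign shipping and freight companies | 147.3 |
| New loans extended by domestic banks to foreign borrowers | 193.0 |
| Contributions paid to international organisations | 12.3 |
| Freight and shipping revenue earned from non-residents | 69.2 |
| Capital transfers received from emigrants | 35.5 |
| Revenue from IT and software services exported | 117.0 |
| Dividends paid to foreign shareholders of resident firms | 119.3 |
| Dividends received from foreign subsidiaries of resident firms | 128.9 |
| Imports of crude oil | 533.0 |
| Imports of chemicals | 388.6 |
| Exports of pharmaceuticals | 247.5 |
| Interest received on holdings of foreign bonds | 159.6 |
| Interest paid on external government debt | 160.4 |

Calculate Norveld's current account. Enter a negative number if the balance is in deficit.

Goods: -388.6 + 247.5 - 533.0 = -674.1
Services: 117.0 + 69.2 - 147.3 = 38.9
Primary income: -45.9 + 128.9 - 160.4 + 159.6 - 119.3 = -37.1
Secondary income: 36.8 - 12.3 = 24.5
Current account = (-674.1) + 38.9 + (-37.1) + 24.5 = -647.8
(Excluded from the current account — financial account: new loans extended by domestic banks to foreign borrowers 193.0; capital account: capital transfers received from emigrants 35.5.)

-647.8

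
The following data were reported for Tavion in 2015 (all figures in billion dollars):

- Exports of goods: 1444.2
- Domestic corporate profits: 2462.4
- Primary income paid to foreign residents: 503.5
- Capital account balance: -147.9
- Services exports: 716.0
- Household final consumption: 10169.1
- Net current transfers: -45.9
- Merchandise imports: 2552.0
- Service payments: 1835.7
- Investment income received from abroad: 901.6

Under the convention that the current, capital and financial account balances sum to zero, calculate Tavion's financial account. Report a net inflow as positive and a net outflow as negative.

2023.2

Goods balance = 1444.2 - 2552.0 = -1107.8
Services balance = 716.0 - 1835.7 = -1119.7
Trade balance (goods + services) = -1107.8 + (-1119.7) = -2227.5
Net primary income = 901.6 - 503.5 = 398.1
Net secondary income = -45.9
Current account = -2227.5 + 398.1 + (-45.9) = -1875.3
Financial account = -(-1875.3 + (-147.9)) = 2023.2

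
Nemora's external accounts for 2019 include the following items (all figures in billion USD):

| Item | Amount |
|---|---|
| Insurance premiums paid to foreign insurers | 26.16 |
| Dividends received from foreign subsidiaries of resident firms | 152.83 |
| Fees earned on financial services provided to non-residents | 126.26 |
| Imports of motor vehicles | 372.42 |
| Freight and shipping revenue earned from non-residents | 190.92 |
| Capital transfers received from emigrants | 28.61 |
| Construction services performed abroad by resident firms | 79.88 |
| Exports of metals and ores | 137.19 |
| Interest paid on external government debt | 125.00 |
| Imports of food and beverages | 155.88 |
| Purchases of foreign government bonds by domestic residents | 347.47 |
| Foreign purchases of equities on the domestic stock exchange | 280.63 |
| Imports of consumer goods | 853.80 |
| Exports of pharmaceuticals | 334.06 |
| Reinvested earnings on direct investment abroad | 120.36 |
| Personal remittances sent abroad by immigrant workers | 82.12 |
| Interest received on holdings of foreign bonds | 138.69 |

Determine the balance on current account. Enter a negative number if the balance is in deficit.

Goods: -853.80 + 137.19 - 372.42 + 334.06 - 155.88 = -910.85
Services: 79.88 - 26.16 + 126.26 + 190.92 = 370.90
Primary income: -125.00 + 152.83 + 138.69 + 120.36 = 286.88
Secondary income: -82.12
Current account = (-910.85) + 370.90 + 286.88 + (-82.12) = -335.19
(Excluded from the current account — capital account: capital transfers received from emigrants 28.61; financial account: purchases of foreign government bonds by domestic residents 347.47, foreign purchases of equities on the domestic stock exchange 280.63.)

-335.19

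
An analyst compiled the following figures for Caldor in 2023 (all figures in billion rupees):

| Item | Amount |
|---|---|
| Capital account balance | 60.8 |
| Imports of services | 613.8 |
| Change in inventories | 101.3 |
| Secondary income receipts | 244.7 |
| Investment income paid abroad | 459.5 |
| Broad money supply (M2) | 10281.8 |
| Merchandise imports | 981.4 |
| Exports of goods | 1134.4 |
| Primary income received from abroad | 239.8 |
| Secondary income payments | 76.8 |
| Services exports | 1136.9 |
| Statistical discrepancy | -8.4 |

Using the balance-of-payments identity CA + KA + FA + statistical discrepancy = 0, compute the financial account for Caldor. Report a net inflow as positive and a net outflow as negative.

Goods balance = 1134.4 - 981.4 = 153.0
Services balance = 1136.9 - 613.8 = 523.1
Trade balance (goods + services) = 153.0 + 523.1 = 676.1
Net primary income = 239.8 - 459.5 = -219.7
Net secondary income = 244.7 - 76.8 = 167.9
Current account = 676.1 + (-219.7) + 167.9 = 624.3
Financial account = -(624.3 + 60.8 + (-8.4)) = -676.7

-676.7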